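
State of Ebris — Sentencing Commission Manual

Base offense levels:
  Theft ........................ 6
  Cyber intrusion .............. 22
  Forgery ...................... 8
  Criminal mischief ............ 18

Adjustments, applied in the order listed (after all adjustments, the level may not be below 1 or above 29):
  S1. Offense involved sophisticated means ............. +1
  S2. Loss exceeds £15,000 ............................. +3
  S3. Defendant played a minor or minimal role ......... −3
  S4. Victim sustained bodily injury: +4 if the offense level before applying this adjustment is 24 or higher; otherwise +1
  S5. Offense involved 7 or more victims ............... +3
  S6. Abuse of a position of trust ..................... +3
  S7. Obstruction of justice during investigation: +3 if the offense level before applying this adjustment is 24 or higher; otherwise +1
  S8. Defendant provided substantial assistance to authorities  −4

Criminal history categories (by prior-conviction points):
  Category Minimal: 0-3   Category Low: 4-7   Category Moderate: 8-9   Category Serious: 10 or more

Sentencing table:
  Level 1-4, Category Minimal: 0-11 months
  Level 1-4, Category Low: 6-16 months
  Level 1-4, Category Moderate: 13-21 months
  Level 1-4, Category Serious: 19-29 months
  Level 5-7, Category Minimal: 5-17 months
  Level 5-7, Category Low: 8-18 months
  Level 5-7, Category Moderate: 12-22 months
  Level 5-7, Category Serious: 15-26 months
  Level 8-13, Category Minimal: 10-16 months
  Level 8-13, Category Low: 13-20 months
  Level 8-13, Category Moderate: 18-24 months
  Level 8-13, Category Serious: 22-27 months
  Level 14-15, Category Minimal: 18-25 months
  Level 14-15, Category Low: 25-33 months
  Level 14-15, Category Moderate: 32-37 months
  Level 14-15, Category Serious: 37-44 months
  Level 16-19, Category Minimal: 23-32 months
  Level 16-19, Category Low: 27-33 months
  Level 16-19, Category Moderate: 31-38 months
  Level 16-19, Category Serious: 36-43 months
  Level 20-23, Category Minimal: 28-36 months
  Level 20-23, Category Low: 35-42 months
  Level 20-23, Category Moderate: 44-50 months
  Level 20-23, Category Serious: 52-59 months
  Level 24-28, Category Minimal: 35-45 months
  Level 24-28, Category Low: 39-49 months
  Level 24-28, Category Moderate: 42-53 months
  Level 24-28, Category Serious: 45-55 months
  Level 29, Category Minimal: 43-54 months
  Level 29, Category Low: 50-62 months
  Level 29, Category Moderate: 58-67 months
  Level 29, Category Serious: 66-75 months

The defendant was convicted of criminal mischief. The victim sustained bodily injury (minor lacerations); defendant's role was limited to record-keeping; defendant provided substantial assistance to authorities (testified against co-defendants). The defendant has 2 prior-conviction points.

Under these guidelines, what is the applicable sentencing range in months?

Base offense level for criminal mischief: 18.
S1 does not apply.
S3 applies: 18 − 3 = 15.
S4 applies (level before this adjustment is 15 < 24, so +1): 15 + 1 = 16.
S6 does not apply.
S8 applies: 16 − 4 = 12.
Final offense level: 12.
Criminal history: 2 prior points → Category Minimal (0-3).
Level 12 falls in the 8-13 band.
Grid: Level 8-13 × Category Minimal = 10-16 months.

10-16 months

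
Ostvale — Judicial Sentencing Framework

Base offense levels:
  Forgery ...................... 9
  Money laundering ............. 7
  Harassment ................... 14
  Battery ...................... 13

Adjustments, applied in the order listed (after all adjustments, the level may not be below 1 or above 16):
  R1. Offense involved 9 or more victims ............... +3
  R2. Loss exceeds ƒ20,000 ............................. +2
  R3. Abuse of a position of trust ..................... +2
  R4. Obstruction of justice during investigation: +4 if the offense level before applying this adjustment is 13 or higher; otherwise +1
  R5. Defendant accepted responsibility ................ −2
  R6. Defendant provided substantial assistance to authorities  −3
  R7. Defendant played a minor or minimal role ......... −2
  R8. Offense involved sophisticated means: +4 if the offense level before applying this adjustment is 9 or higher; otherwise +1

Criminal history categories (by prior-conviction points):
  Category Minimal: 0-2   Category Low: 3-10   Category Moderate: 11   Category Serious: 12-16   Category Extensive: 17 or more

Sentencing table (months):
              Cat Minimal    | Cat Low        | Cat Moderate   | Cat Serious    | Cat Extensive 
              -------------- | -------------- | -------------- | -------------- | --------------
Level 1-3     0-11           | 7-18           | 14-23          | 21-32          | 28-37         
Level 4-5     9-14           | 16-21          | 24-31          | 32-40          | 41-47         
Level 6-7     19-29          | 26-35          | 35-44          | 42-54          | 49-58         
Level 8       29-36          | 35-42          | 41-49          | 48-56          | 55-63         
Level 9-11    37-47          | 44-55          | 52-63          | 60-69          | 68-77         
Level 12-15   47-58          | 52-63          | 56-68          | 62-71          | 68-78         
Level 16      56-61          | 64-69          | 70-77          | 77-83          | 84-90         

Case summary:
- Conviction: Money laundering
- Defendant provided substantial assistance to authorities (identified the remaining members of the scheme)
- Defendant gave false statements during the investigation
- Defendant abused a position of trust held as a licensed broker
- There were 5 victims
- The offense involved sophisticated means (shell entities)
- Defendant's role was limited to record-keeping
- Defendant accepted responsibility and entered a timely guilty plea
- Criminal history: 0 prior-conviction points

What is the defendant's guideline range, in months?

9-14 months

Base offense level for money laundering: 7.
R2 does not apply.
R3 applies: 7 + 2 = 9.
R4 applies (level before this adjustment is 9 < 13, so +1): 9 + 1 = 10.
R5 applies: 10 − 2 = 8.
R6 applies: 8 − 3 = 5.
R7 applies: 5 − 2 = 3.
R8 applies (level before this adjustment is 3 < 9, so +1): 3 + 1 = 4.
Final offense level: 4.
Criminal history: 0 prior points → Category Minimal (0-2).
Level 4 falls in the 4-5 band.
Grid: Level 4-5 × Category Minimal = 9-14 months.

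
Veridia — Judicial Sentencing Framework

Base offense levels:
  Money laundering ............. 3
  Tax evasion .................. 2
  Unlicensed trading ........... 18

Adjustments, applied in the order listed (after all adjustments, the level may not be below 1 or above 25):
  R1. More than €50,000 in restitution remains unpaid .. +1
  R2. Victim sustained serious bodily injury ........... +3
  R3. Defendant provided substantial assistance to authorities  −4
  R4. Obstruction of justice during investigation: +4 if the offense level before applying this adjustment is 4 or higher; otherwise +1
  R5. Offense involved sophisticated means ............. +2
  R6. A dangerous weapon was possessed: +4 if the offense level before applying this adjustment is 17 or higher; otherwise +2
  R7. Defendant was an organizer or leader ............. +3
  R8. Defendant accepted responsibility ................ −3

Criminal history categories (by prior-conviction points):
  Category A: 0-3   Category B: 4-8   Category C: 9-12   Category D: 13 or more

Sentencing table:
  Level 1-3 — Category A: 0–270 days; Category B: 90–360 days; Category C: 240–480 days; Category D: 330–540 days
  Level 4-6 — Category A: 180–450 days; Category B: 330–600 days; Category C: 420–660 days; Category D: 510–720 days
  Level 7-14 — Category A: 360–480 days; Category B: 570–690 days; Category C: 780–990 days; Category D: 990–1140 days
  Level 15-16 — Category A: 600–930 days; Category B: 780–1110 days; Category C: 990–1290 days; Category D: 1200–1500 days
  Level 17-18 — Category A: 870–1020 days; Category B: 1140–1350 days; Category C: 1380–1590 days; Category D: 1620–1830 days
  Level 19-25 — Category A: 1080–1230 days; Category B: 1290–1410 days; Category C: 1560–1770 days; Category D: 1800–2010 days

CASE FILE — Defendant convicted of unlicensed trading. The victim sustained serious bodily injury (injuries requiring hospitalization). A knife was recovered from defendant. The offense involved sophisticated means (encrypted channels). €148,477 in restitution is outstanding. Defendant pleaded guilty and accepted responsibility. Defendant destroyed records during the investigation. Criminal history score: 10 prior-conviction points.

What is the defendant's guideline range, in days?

1560-1770 days

Base offense level for unlicensed trading: 18.
R1 applies: 18 + 1 = 19.
R2 applies: 19 + 3 = 22.
R4 applies (level before this adjustment is 22 ≥ 4, so +4): 22 + 4 = 26.
R5 applies: 26 + 2 = 28.
R6 applies (level before this adjustment is 28 ≥ 17, so +4): 28 + 4 = 32.
R7 does not apply.
R8 applies: 32 − 3 = 29.
Level 29 exceeds the maximum of 25; capped at 25.
Final offense level: 25.
Criminal history: 10 prior points → Category C (9-12).
Level 25 falls in the 19-25 band.
Grid: Level 19-25 × Category C = 1560-1770 days.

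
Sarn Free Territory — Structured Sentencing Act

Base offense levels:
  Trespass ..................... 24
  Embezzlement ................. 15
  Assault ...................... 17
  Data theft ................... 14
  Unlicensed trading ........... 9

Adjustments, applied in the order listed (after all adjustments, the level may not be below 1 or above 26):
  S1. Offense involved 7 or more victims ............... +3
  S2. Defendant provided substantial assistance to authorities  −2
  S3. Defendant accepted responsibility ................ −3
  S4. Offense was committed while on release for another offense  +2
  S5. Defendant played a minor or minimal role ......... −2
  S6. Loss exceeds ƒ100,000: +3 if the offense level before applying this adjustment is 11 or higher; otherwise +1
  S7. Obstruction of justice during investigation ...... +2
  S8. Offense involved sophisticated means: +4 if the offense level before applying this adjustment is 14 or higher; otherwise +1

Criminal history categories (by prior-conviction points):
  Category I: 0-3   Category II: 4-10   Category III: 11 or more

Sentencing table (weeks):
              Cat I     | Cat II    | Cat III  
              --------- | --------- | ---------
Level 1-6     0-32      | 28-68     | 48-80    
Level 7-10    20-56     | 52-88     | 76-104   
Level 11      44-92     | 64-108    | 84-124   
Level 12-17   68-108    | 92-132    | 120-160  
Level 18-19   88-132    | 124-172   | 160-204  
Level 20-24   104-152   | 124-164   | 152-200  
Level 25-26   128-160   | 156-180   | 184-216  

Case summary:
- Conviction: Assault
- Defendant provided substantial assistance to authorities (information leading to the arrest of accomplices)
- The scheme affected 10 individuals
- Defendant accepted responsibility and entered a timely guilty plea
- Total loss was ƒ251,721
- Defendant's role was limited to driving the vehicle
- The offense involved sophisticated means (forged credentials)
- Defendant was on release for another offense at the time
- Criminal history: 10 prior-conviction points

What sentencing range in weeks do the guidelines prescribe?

Base offense level for assault: 17.
S1 applies: 17 + 3 = 20.
S2 applies: 20 − 2 = 18.
S3 applies: 18 − 3 = 15.
S4 applies: 15 + 2 = 17.
S5 applies: 17 − 2 = 15.
S6 applies (level before this adjustment is 15 ≥ 11, so +3): 15 + 3 = 18.
S8 applies (level before this adjustment is 18 ≥ 14, so +4): 18 + 4 = 22.
Final offense level: 22.
Criminal history: 10 prior points → Category II (4-10).
Level 22 falls in the 20-24 band.
Grid: Level 20-24 × Category II = 124-164 weeks.

124-164 weeks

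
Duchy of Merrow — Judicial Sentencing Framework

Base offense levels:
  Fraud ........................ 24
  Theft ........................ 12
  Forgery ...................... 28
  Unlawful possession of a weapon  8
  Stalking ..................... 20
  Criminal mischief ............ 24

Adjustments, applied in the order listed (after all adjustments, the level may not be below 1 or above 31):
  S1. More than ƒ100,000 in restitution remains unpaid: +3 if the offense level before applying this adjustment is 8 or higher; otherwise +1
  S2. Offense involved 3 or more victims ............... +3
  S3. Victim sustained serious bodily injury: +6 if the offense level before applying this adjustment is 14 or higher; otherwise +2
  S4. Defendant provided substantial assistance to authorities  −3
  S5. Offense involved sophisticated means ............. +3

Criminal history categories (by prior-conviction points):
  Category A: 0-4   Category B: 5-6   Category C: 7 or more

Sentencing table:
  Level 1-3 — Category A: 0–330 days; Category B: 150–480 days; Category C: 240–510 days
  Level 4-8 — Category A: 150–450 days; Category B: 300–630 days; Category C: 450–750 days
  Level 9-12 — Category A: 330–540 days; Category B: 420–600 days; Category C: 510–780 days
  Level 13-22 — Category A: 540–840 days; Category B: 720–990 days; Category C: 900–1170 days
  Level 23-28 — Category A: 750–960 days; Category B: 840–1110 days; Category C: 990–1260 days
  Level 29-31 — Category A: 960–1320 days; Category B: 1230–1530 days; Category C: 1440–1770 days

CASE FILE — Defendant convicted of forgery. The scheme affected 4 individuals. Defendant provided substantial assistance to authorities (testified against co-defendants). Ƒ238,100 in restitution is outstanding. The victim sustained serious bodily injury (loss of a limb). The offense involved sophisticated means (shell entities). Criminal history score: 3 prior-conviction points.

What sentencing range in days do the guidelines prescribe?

Base offense level for forgery: 28.
S1 applies (level before this adjustment is 28 ≥ 8, so +3): 28 + 3 = 31.
S2 applies: 31 + 3 = 34.
S3 applies (level before this adjustment is 34 ≥ 14, so +6): 34 + 6 = 40.
S4 applies: 40 − 3 = 37.
S5 applies: 37 + 3 = 40.
Level 40 exceeds the maximum of 31; capped at 31.
Final offense level: 31.
Criminal history: 3 prior points → Category A (0-4).
Level 31 falls in the 29-31 band.
Grid: Level 29-31 × Category A = 960-1320 days.

960-1320 days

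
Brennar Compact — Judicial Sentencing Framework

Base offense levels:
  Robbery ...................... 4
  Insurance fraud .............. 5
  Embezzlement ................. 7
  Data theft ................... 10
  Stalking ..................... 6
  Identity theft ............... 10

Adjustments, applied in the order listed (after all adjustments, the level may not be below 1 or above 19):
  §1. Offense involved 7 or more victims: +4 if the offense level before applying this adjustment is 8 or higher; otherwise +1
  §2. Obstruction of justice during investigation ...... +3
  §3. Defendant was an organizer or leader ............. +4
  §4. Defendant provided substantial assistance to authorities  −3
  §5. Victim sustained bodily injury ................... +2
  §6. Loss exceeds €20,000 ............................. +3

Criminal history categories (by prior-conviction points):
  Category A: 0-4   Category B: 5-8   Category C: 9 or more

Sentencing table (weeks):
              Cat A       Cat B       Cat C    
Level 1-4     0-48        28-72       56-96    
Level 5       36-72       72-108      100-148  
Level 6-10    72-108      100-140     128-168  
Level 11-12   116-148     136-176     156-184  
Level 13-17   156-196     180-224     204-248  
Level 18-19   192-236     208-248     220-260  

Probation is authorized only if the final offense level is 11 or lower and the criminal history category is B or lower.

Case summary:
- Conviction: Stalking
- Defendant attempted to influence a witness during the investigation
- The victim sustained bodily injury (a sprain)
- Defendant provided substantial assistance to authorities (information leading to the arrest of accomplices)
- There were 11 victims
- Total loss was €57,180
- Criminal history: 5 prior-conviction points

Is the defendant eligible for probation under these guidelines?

Base offense level for stalking: 6.
§1 applies (level before this adjustment is 6 < 8, so +1): 6 + 1 = 7.
§2 applies: 7 + 3 = 10.
§4 applies: 10 − 3 = 7.
§5 applies: 7 + 2 = 9.
§6 applies: 9 + 3 = 12.
Final offense level: 12.
Criminal history: 5 prior points → Category B (5-8).
Level 12 falls in the 11-12 band.
Grid: Level 11-12 × Category B = 136-176 weeks.
Probation check: level 12 > 11 and category B ≤ B → not eligible.

No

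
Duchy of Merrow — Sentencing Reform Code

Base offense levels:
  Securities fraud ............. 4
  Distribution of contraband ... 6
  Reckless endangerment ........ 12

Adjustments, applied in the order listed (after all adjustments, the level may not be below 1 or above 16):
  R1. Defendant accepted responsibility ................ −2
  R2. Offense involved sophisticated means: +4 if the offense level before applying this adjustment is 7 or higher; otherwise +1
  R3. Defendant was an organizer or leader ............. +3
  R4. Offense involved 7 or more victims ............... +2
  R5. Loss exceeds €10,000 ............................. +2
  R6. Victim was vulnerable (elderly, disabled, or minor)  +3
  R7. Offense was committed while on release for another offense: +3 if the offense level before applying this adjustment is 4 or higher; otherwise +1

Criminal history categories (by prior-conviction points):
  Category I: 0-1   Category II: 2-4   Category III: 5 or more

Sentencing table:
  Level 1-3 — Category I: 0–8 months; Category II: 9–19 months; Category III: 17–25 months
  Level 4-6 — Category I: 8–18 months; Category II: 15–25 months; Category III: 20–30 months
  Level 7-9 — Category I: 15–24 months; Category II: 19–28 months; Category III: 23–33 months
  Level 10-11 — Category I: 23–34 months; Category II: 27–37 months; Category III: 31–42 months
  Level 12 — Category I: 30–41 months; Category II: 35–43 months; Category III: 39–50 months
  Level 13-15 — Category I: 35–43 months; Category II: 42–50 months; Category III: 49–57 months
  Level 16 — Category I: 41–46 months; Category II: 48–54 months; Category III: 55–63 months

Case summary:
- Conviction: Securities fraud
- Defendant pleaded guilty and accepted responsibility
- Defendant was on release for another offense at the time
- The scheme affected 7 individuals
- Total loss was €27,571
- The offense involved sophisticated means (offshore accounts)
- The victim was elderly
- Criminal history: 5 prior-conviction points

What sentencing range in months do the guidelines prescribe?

Base offense level for securities fraud: 4.
R1 applies: 4 − 2 = 2.
R2 applies (level before this adjustment is 2 < 7, so +1): 2 + 1 = 3.
R3 does not apply.
R4 applies: 3 + 2 = 5.
R5 applies: 5 + 2 = 7.
R6 applies: 7 + 3 = 10.
R7 applies (level before this adjustment is 10 ≥ 4, so +3): 10 + 3 = 13.
Final offense level: 13.
Criminal history: 5 prior points → Category III (5+).
Level 13 falls in the 13-15 band.
Grid: Level 13-15 × Category III = 49-57 months.

49-57 months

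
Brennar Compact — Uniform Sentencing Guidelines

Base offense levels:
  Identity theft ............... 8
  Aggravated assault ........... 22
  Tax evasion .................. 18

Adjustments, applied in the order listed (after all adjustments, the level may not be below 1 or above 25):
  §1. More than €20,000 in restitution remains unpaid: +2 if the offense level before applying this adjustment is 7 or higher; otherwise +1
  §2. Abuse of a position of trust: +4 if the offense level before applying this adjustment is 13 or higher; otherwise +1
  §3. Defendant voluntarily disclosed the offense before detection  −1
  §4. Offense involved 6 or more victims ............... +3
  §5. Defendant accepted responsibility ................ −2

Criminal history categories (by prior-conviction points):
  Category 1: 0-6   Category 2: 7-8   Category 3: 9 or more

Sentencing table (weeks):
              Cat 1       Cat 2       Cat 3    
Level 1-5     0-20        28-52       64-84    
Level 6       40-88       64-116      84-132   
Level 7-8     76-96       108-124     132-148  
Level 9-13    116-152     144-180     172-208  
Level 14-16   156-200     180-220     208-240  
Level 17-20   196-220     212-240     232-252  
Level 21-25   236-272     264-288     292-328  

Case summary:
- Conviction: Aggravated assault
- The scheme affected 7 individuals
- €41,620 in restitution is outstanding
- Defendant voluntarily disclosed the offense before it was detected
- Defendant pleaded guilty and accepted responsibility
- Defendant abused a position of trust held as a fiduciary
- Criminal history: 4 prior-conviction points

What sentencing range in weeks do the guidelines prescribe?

236-272 weeks

Base offense level for aggravated assault: 22.
§1 applies (level before this adjustment is 22 ≥ 7, so +2): 22 + 2 = 24.
§2 applies (level before this adjustment is 24 ≥ 13, so +4): 24 + 4 = 28.
§3 applies: 28 − 1 = 27.
§4 applies: 27 + 3 = 30.
§5 applies: 30 − 2 = 28.
Level 28 exceeds the maximum of 25; capped at 25.
Final offense level: 25.
Criminal history: 4 prior points → Category 1 (0-6).
Level 25 falls in the 21-25 band.
Grid: Level 21-25 × Category 1 = 236-272 weeks.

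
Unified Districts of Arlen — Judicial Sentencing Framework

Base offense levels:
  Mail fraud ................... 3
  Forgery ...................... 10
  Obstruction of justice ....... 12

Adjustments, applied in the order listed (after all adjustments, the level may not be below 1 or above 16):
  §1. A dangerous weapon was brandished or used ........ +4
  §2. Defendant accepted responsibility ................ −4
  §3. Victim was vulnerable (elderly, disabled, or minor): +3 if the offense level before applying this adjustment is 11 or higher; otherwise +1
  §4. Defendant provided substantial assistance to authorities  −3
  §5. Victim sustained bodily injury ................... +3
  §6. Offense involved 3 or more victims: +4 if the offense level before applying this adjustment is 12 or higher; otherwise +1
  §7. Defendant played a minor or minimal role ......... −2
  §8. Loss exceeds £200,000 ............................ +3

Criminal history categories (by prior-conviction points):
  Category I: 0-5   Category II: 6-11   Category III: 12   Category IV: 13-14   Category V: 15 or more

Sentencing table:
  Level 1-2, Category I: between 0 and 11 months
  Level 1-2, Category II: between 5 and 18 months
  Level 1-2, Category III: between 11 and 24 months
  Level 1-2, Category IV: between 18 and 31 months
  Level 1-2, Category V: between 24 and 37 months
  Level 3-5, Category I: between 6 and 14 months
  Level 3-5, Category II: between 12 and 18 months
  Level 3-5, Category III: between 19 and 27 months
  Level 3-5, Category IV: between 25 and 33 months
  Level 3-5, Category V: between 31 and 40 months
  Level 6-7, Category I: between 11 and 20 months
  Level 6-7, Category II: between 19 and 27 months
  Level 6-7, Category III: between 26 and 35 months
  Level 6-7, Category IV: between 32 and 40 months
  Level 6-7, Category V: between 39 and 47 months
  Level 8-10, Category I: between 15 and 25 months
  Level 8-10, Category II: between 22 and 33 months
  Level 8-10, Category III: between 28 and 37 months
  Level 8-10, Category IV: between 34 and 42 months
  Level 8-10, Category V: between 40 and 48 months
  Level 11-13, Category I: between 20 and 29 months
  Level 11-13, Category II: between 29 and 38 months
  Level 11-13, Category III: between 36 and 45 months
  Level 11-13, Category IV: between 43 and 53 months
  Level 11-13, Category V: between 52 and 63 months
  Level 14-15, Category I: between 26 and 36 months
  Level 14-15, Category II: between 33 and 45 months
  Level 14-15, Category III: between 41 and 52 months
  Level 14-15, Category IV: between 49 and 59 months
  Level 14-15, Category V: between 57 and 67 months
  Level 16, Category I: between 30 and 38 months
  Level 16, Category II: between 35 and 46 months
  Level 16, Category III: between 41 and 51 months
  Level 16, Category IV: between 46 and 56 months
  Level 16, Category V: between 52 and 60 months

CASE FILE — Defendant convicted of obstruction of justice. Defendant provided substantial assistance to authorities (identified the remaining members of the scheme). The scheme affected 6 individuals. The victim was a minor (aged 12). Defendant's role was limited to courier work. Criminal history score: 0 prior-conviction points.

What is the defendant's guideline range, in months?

Base offense level for obstruction of justice: 12.
§2 does not apply.
§3 applies (level before this adjustment is 12 ≥ 11, so +3): 12 + 3 = 15.
§4 applies: 15 − 3 = 12.
§5 does not apply.
§6 applies (level before this adjustment is 12 ≥ 12, so +4): 12 + 4 = 16.
§7 applies: 16 − 2 = 14.
§8 does not apply.
Final offense level: 14.
Criminal history: 0 prior points → Category I (0-5).
Level 14 falls in the 14-15 band.
Grid: Level 14-15 × Category I = 26-36 months.

26-36 months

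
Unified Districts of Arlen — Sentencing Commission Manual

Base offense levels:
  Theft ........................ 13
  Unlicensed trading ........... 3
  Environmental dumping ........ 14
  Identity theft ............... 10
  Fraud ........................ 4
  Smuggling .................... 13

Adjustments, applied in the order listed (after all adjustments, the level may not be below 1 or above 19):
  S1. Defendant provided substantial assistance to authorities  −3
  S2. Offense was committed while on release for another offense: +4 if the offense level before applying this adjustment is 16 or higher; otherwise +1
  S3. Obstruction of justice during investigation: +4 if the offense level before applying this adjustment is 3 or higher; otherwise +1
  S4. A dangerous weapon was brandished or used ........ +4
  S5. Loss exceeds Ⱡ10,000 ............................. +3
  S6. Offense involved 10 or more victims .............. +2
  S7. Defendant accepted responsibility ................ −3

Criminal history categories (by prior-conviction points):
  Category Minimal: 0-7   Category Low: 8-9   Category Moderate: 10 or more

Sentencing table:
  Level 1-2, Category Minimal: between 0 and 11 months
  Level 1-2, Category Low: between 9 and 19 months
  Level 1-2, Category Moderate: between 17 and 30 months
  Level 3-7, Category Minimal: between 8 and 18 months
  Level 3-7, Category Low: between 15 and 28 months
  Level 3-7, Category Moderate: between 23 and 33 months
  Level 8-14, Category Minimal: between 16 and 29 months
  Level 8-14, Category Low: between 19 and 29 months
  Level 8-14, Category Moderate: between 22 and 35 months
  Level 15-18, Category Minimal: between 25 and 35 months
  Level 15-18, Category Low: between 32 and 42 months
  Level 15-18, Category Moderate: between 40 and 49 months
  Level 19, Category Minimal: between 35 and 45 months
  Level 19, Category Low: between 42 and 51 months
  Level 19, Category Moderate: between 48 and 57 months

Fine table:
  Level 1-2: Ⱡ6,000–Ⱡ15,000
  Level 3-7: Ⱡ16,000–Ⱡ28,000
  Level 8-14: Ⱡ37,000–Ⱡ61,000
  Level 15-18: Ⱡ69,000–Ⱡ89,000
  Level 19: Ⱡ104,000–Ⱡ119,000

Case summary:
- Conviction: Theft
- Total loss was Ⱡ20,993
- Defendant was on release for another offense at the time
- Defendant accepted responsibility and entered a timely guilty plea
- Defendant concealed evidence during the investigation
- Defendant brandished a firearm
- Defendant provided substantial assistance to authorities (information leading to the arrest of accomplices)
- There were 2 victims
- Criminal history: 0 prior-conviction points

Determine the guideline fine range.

Base offense level for theft: 13.
S1 applies: 13 − 3 = 10.
S2 applies (level before this adjustment is 10 < 16, so +1): 10 + 1 = 11.
S3 applies (level before this adjustment is 11 ≥ 3, so +4): 11 + 4 = 15.
S4 applies: 15 + 4 = 19.
S5 applies: 19 + 3 = 22.
S7 applies: 22 − 3 = 19.
Final offense level: 19.
Level 19 falls in the 19 band.
Fine table: Level 19 → Ⱡ104,000–Ⱡ119,000.

Ⱡ104,000–Ⱡ119,000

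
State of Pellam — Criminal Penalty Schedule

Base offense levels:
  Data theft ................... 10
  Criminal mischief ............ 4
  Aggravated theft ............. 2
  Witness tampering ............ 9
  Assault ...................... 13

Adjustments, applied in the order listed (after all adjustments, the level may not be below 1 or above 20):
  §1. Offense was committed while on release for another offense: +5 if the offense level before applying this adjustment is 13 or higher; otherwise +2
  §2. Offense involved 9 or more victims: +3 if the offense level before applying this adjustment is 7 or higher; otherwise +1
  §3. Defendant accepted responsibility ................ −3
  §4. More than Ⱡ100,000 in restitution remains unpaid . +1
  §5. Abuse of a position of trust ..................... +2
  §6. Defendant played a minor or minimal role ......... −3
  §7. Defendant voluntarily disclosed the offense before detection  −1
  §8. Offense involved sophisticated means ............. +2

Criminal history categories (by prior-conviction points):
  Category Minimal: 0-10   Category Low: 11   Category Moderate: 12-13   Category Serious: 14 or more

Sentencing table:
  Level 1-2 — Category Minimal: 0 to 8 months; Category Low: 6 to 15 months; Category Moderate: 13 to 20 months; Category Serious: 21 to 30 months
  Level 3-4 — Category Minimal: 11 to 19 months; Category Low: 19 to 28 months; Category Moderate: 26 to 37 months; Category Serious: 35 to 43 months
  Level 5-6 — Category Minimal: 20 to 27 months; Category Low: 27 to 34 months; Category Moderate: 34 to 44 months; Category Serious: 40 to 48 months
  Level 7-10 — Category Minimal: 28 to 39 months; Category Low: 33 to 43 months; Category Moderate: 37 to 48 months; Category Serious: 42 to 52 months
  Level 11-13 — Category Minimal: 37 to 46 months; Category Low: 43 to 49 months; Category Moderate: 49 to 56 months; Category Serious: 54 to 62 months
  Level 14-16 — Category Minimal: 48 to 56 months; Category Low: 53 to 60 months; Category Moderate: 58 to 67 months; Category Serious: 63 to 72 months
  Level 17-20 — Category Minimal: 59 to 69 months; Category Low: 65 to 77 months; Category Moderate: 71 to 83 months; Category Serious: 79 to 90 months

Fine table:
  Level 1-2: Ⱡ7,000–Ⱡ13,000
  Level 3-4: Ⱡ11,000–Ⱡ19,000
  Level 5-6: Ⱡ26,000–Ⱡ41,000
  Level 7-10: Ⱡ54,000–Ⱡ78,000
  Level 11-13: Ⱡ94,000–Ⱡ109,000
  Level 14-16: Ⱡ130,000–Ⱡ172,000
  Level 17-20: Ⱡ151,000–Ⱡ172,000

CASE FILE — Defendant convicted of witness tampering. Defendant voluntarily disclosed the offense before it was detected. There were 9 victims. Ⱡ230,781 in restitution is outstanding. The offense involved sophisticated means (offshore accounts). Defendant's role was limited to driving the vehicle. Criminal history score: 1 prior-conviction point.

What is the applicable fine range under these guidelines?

Ⱡ94,000–Ⱡ109,000

Base offense level for witness tampering: 9.
§2 applies (level before this adjustment is 9 ≥ 7, so +3): 9 + 3 = 12.
§3 does not apply.
§4 applies: 12 + 1 = 13.
§5 does not apply.
§6 applies: 13 − 3 = 10.
§7 applies: 10 − 1 = 9.
§8 applies: 9 + 2 = 11.
Final offense level: 11.
Level 11 falls in the 11-13 band.
Fine table: Level 11-13 → Ⱡ94,000–Ⱡ109,000.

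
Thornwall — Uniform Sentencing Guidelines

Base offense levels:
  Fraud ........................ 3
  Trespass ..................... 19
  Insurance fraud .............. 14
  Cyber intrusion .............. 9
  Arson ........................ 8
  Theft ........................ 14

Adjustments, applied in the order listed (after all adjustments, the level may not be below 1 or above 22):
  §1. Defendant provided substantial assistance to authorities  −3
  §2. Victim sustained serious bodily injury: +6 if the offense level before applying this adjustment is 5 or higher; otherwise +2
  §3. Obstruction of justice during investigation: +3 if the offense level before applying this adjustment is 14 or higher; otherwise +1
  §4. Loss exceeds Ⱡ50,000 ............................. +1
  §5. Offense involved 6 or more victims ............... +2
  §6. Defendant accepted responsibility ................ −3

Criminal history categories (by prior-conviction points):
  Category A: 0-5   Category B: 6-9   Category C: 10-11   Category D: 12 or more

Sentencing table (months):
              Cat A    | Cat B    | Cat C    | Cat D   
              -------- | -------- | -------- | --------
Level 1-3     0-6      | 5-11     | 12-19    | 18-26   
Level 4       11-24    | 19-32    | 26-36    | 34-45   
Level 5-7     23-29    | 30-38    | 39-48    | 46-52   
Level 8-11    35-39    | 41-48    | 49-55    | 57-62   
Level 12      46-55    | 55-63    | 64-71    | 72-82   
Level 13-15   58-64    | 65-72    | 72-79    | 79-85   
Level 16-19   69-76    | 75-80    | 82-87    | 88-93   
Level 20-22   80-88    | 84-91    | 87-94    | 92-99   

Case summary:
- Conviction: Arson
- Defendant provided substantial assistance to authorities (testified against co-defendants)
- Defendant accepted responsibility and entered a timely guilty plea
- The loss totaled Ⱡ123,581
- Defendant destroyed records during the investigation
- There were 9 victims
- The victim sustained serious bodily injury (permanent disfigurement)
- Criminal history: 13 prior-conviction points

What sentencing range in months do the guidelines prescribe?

Base offense level for arson: 8.
§1 applies: 8 − 3 = 5.
§2 applies (level before this adjustment is 5 ≥ 5, so +6): 5 + 6 = 11.
§3 applies (level before this adjustment is 11 < 14, so +1): 11 + 1 = 12.
§4 applies: 12 + 1 = 13.
§5 applies: 13 + 2 = 15.
§6 applies: 15 − 3 = 12.
Final offense level: 12.
Criminal history: 13 prior points → Category D (12+).
Level 12 falls in the 12 band.
Grid: Level 12 × Category D = 72-82 months.

72-82 months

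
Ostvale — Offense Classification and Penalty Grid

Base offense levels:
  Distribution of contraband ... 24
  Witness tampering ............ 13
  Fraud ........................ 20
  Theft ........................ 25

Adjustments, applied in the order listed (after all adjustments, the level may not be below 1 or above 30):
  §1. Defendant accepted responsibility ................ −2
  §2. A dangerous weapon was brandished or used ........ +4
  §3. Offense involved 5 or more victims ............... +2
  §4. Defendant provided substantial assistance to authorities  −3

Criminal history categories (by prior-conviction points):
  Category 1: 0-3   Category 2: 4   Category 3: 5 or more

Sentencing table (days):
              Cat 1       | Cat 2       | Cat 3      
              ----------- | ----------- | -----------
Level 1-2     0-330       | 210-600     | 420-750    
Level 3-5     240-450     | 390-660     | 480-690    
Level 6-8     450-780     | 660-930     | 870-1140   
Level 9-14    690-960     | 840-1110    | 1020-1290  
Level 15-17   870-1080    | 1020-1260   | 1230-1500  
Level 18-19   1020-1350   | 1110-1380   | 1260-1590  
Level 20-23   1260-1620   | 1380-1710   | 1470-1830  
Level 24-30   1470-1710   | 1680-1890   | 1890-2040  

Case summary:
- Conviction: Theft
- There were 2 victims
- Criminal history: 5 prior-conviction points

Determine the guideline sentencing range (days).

Base offense level for theft: 25.
Final offense level: 25.
Criminal history: 5 prior points → Category 3 (5+).
Level 25 falls in the 24-30 band.
Grid: Level 24-30 × Category 3 = 1890-2040 days.

1890-2040 days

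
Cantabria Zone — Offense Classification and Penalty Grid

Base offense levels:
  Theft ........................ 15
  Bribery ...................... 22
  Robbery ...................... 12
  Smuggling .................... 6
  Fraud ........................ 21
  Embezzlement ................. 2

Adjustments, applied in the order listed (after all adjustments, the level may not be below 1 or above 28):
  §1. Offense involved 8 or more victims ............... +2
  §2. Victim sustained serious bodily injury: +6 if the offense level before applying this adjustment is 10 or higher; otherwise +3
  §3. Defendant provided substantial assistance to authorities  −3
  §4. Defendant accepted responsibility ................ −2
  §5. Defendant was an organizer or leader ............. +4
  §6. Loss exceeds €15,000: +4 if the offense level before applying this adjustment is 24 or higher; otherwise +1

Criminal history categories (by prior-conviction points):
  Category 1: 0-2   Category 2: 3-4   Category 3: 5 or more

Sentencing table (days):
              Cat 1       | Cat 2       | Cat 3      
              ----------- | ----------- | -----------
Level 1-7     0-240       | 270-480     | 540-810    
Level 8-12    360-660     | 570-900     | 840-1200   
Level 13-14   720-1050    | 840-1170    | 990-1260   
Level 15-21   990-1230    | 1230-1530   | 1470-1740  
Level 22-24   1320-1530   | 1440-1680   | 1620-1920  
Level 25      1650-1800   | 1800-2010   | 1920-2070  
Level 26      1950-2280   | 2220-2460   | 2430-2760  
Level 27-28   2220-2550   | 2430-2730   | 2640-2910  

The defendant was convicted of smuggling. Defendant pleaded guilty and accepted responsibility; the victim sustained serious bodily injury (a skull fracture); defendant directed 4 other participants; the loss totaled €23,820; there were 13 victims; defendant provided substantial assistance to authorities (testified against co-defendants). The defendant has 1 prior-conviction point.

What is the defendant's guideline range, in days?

Base offense level for smuggling: 6.
§1 applies: 6 + 2 = 8.
§2 applies (level before this adjustment is 8 < 10, so +3): 8 + 3 = 11.
§3 applies: 11 − 3 = 8.
§4 applies: 8 − 2 = 6.
§5 applies: 6 + 4 = 10.
§6 applies (level before this adjustment is 10 < 24, so +1): 10 + 1 = 11.
Final offense level: 11.
Criminal history: 1 prior point → Category 1 (0-2).
Level 11 falls in the 8-12 band.
Grid: Level 8-12 × Category 1 = 360-660 days.

360-660 days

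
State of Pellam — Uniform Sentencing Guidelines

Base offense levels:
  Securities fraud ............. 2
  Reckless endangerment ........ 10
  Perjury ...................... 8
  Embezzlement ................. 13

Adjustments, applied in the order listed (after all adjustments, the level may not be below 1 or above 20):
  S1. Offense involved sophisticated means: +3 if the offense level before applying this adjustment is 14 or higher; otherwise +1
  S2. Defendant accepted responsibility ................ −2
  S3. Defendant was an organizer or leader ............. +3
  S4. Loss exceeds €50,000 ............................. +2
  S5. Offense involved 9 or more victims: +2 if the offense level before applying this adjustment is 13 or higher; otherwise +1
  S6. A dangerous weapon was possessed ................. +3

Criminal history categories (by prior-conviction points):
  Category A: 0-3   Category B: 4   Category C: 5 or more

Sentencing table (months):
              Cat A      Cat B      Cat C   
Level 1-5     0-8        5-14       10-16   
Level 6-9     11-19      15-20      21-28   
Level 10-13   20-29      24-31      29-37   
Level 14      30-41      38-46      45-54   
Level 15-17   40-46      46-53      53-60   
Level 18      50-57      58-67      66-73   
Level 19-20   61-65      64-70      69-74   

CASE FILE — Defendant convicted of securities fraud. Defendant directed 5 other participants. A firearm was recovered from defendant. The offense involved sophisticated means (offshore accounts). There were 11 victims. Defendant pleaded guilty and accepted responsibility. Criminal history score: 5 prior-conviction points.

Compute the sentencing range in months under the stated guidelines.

Base offense level for securities fraud: 2.
S1 applies (level before this adjustment is 2 < 14, so +1): 2 + 1 = 3.
S2 applies: 3 − 2 = 1.
S3 applies: 1 + 3 = 4.
S4 does not apply.
S5 applies (level before this adjustment is 4 < 13, so +1): 4 + 1 = 5.
S6 applies: 5 + 3 = 8.
Final offense level: 8.
Criminal history: 5 prior points → Category C (5+).
Level 8 falls in the 6-9 band.
Grid: Level 6-9 × Category C = 21-28 months.

21-28 months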